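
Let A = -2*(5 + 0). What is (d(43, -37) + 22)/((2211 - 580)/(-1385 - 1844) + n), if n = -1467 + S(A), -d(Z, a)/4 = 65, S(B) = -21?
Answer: 768502/4806383 ≈ 0.15989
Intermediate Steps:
A = -10 (A = -2*5 = -10)
d(Z, a) = -260 (d(Z, a) = -4*65 = -260)
n = -1488 (n = -1467 - 21 = -1488)
(d(43, -37) + 22)/((2211 - 580)/(-1385 - 1844) + n) = (-260 + 22)/((2211 - 580)/(-1385 - 1844) - 1488) = -238/(1631/(-3229) - 1488) = -238/(1631*(-1/3229) - 1488) = -238/(-1631/3229 - 1488) = -238/(-4806383/3229) = -238*(-3229/4806383) = 768502/4806383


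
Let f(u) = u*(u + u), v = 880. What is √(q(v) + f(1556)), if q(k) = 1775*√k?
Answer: 2*√(1210568 + 1775*√55) ≈ 2212.4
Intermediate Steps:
f(u) = 2*u² (f(u) = u*(2*u) = 2*u²)
√(q(v) + f(1556)) = √(1775*√880 + 2*1556²) = √(1775*(4*√55) + 2*2421136) = √(7100*√55 + 4842272) = √(4842272 + 7100*√55)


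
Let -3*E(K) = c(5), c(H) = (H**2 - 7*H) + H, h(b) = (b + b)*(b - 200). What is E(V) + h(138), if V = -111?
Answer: -51331/3 ≈ -17110.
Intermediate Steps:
h(b) = 2*b*(-200 + b) (h(b) = (2*b)*(-200 + b) = 2*b*(-200 + b))
c(H) = H**2 - 6*H
E(K) = 5/3 (E(K) = -5*(-6 + 5)/3 = -5*(-1)/3 = -1/3*(-5) = 5/3)
E(V) + h(138) = 5/3 + 2*138*(-200 + 138) = 5/3 + 2*138*(-62) = 5/3 - 17112 = -51331/3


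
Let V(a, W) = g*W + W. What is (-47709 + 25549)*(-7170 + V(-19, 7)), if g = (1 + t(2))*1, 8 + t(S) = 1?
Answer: 159662800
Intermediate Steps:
t(S) = -7 (t(S) = -8 + 1 = -7)
g = -6 (g = (1 - 7)*1 = -6*1 = -6)
V(a, W) = -5*W (V(a, W) = -6*W + W = -5*W)
(-47709 + 25549)*(-7170 + V(-19, 7)) = (-47709 + 25549)*(-7170 - 5*7) = -22160*(-7170 - 35) = -22160*(-7205) = 159662800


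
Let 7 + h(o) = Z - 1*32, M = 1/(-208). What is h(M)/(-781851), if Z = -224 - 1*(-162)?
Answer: 101/781851 ≈ 0.00012918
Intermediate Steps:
Z = -62 (Z = -224 + 162 = -62)
M = -1/208 ≈ -0.0048077
h(o) = -101 (h(o) = -7 + (-62 - 1*32) = -7 + (-62 - 32) = -7 - 94 = -101)
h(M)/(-781851) = -101/(-781851) = -101*(-1/781851) = 101/781851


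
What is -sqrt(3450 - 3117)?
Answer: -3*sqrt(37) ≈ -18.248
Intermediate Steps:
-sqrt(3450 - 3117) = -sqrt(333) = -3*sqrt(37)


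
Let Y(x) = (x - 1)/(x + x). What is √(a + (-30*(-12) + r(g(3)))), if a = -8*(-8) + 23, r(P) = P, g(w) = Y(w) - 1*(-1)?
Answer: √4035/3 ≈ 21.174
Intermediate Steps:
Y(x) = (-1 + x)/(2*x) (Y(x) = (-1 + x)/((2*x)) = (-1 + x)*(1/(2*x)) = (-1 + x)/(2*x))
g(w) = 1 + (-1 + w)/(2*w) (g(w) = (-1 + w)/(2*w) - 1*(-1) = (-1 + w)/(2*w) + 1 = 1 + (-1 + w)/(2*w))
a = 87 (a = 64 + 23 = 87)
√(a + (-30*(-12) + r(g(3)))) = √(87 + (-30*(-12) + (½)*(-1 + 3*3)/3)) = √(87 + (360 + (½)*(⅓)*(-1 + 9))) = √(87 + (360 + (½)*(⅓)*8)) = √(87 + (360 + 4/3)) = √(87 + 1084/3) = √(1345/3) = √4035/3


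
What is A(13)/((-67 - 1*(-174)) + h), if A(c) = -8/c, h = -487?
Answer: 2/1235 ≈ 0.0016194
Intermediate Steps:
A(13)/((-67 - 1*(-174)) + h) = (-8/13)/((-67 - 1*(-174)) - 487) = (-8*1/13)/((-67 + 174) - 487) = -8/13/(107 - 487) = -8/13/(-380) = -1/380*(-8/13) = 2/1235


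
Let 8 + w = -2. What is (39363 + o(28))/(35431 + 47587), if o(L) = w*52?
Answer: 1253/2678 ≈ 0.46789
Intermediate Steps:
w = -10 (w = -8 - 2 = -10)
o(L) = -520 (o(L) = -10*52 = -520)
(39363 + o(28))/(35431 + 47587) = (39363 - 520)/(35431 + 47587) = 38843/83018 = 38843*(1/83018) = 1253/2678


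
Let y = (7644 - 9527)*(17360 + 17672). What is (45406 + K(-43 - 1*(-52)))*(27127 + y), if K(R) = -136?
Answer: -2985019099830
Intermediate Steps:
y = -65965256 (y = -1883*35032 = -65965256)
(45406 + K(-43 - 1*(-52)))*(27127 + y) = (45406 - 136)*(27127 - 65965256) = 45270*(-65938129) = -2985019099830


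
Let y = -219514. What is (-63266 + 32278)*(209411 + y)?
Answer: 313071764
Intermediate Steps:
(-63266 + 32278)*(209411 + y) = (-63266 + 32278)*(209411 - 219514) = -30988*(-10103) = 313071764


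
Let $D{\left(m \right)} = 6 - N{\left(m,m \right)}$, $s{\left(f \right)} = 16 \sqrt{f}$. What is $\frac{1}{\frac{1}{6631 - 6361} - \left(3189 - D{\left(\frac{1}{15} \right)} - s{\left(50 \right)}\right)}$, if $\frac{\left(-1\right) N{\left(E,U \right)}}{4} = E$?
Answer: $- \frac{232020990}{737526959569} - \frac{5832000 \sqrt{2}}{737526959569} \approx -0.00032578$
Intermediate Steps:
$N{\left(E,U \right)} = - 4 E$
$D{\left(m \right)} = 6 + 4 m$ ($D{\left(m \right)} = 6 - - 4 m = 6 + 4 m$)
$\frac{1}{\frac{1}{6631 - 6361} - \left(3189 - D{\left(\frac{1}{15} \right)} - s{\left(50 \right)}\right)} = \frac{1}{\frac{1}{6631 - 6361} - \left(\frac{47741}{15} - 80 \sqrt{2}\right)} = \frac{1}{\frac{1}{270} - \left(\frac{47741}{15} - 80 \sqrt{2}\right)} = \frac{1}{- \frac{859337}{270} + 80 \sqrt{2}}$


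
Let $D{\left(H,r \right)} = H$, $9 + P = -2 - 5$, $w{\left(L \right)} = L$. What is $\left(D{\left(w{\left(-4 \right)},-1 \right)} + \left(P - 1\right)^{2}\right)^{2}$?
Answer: $81225$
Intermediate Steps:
$P = -16$ ($P = -9 - 7 = -16$)
$\left(D{\left(w{\left(-4 \right)},-1 \right)} + \left(P - 1\right)^{2}\right)^{2} = \left(-4 + \left(-16 - 1\right)^{2}\right)^{2} = \left(-4 + \left(-17\right)^{2}\right)^{2} = \left(-4 + 289\right)^{2} = 285^{2} = 81225$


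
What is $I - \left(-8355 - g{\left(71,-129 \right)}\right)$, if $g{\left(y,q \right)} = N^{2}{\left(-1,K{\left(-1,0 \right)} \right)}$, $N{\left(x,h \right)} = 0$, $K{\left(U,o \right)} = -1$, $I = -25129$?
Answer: $-16774$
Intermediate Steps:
$g{\left(y,q \right)} = 0$ ($g{\left(y,q \right)} = 0^{2} = 0$)
$I - \left(-8355 - g{\left(71,-129 \right)}\right) = -25129 - \left(-8355 - 0\right) = -25129 - \left(-8355 + 0\right) = -25129 - -8355 = -25129 + 8355 = -16774$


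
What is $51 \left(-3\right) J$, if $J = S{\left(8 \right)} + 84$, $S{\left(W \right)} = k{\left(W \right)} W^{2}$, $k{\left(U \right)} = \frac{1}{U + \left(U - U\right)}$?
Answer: $-14076$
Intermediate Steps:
$k{\left(U \right)} = \frac{1}{U}$ ($k{\left(U \right)} = \frac{1}{U + 0} = \frac{1}{U}$)
$S{\left(W \right)} = W$ ($S{\left(W \right)} = \frac{W^{2}}{W} = W$)
$J = 92$ ($J = 8 + 84 = 92$)
$51 \left(-3\right) J = 51 \left(-3\right) 92 = \left(-153\right) 92 = -14076$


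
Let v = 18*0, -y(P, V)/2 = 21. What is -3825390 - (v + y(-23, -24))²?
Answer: -3827154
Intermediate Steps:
y(P, V) = -42 (y(P, V) = -2*21 = -42)
v = 0
-3825390 - (v + y(-23, -24))² = -3825390 - (0 - 42)² = -3825390 - 1*(-42)² = -3825390 - 1*1764 = -3825390 - 1764 = -3827154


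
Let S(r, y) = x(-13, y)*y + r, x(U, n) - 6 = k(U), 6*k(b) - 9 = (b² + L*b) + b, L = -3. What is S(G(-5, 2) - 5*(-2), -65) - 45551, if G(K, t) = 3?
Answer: -48138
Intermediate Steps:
k(b) = 3/2 - b/3 + b²/6 (k(b) = 3/2 + ((b² - 3*b) + b)/6 = 3/2 + (b² - 2*b)/6 = 3/2 + (-b/3 + b²/6) = 3/2 - b/3 + b²/6)
x(U, n) = 15/2 - U/3 + U²/6 (x(U, n) = 6 + (3/2 - U/3 + U²/6) = 15/2 - U/3 + U²/6)
S(r, y) = r + 40*y (S(r, y) = (15/2 - ⅓*(-13) + (⅙)*(-13)²)*y + r = (15/2 + 13/3 + (⅙)*169)*y + r = (15/2 + 13/3 + 169/6)*y + r = 40*y + r = r + 40*y)
S(G(-5, 2) - 5*(-2), -65) - 45551 = ((3 - 5*(-2)) + 40*(-65)) - 45551 = ((3 + 10) - 2600) - 45551 = (13 - 2600) - 45551 = -2587 - 45551 = -48138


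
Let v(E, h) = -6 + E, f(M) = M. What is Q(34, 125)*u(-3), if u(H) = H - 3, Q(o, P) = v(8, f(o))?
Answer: -12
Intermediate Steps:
Q(o, P) = 2 (Q(o, P) = -6 + 8 = 2)
u(H) = -3 + H
Q(34, 125)*u(-3) = 2*(-3 - 3) = 2*(-6) = -12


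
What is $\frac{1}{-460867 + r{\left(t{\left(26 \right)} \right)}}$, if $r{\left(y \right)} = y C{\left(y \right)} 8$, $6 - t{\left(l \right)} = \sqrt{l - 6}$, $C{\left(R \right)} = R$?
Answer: $- \frac{153473}{70661823747} + \frac{64 \sqrt{5}}{70661823747} \approx -2.1699 \cdot 10^{-6}$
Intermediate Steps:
$t{\left(l \right)} = 6 - \sqrt{-6 + l}$ ($t{\left(l \right)} = 6 - \sqrt{l - 6} = 6 - \sqrt{-6 + l}$)
$r{\left(y \right)} = 8 y^{2}$ ($r{\left(y \right)} = y y 8 = y^{2} \cdot 8 = 8 y^{2}$)
$\frac{1}{-460867 + r{\left(t{\left(26 \right)} \right)}} = \frac{1}{-460867 + 8 \left(6 - \sqrt{-6 + 26}\right)^{2}} = \frac{1}{-460867 + 8 \left(6 - \sqrt{20}\right)^{2}} = \frac{1}{-460867 + 8 \left(6 - 2 \sqrt{5}\right)^{2}}$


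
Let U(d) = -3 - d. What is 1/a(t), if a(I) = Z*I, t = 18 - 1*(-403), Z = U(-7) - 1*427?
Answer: -1/178083 ≈ -5.6154e-6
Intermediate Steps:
Z = -423 (Z = (-3 - 1*(-7)) - 1*427 = (-3 + 7) - 427 = 4 - 427 = -423)
t = 421 (t = 18 + 403 = 421)
a(I) = -423*I
1/a(t) = 1/(-423*421) = 1/(-178083) = -1/178083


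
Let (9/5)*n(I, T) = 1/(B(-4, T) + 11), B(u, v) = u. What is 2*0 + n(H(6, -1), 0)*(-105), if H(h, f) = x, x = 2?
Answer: -25/3 ≈ -8.3333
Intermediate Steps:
H(h, f) = 2
n(I, T) = 5/63 (n(I, T) = 5/(9*(-4 + 11)) = (5/9)/7 = (5/9)*(1/7) = 5/63)
2*0 + n(H(6, -1), 0)*(-105) = 2*0 + (5/63)*(-105) = 0 - 25/3 = -25/3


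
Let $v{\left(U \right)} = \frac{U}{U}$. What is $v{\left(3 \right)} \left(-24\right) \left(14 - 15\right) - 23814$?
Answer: $-23790$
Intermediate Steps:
$v{\left(U \right)} = 1$
$v{\left(3 \right)} \left(-24\right) \left(14 - 15\right) - 23814 = 1 \left(-24\right) \left(14 - 15\right) - 23814 = \left(-24\right) \left(-1\right) - 23814 = 24 - 23814 = -23790$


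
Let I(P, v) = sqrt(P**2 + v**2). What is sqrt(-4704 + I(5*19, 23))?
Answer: sqrt(-4704 + sqrt(9554)) ≈ 67.869*I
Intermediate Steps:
sqrt(-4704 + I(5*19, 23)) = sqrt(-4704 + sqrt((5*19)**2 + 23**2)) = sqrt(-4704 + sqrt(95**2 + 529)) = sqrt(-4704 + sqrt(9025 + 529)) = sqrt(-4704 + sqrt(9554))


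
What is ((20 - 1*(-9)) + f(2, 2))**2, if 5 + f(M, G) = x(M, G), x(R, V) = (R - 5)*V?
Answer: 324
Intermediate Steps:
x(R, V) = V*(-5 + R) (x(R, V) = (-5 + R)*V = V*(-5 + R))
f(M, G) = -5 + G*(-5 + M)
((20 - 1*(-9)) + f(2, 2))**2 = ((20 - 1*(-9)) + (-5 + 2*(-5 + 2)))**2 = ((20 + 9) + (-5 + 2*(-3)))**2 = (29 + (-5 - 6))**2 = (29 - 11)**2 = 18**2 = 324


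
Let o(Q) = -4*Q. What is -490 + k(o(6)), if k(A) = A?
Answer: -514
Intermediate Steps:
-490 + k(o(6)) = -490 - 4*6 = -490 - 24 = -514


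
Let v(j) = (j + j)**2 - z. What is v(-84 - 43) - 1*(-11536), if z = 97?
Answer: 75955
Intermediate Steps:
v(j) = -97 + 4*j**2 (v(j) = (j + j)**2 - 1*97 = (2*j)**2 - 97 = 4*j**2 - 97 = -97 + 4*j**2)
v(-84 - 43) - 1*(-11536) = (-97 + 4*(-84 - 43)**2) - 1*(-11536) = (-97 + 4*(-127)**2) + 11536 = (-97 + 4*16129) + 11536 = (-97 + 64516) + 11536 = 64419 + 11536 = 75955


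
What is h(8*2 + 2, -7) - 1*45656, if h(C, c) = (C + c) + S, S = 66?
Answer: -45579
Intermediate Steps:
h(C, c) = 66 + C + c (h(C, c) = (C + c) + 66 = 66 + C + c)
h(8*2 + 2, -7) - 1*45656 = (66 + (8*2 + 2) - 7) - 1*45656 = (66 + (16 + 2) - 7) - 45656 = (66 + 18 - 7) - 45656 = 77 - 45656 = -45579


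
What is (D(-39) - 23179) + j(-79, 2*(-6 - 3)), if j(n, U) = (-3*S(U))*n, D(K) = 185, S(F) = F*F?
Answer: 53794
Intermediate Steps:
S(F) = F²
j(n, U) = -3*n*U² (j(n, U) = (-3*U²)*n = -3*n*U²)
(D(-39) - 23179) + j(-79, 2*(-6 - 3)) = (185 - 23179) - 3*(-79)*(2*(-6 - 3))² = -22994 - 3*(-79)*(2*(-9))² = -22994 - 3*(-79)*(-18)² = -22994 - 3*(-79)*324 = -22994 + 76788 = 53794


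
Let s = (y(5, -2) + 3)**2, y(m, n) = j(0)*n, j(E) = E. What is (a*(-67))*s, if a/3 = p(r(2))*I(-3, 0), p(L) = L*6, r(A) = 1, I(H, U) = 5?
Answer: -54270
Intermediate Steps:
p(L) = 6*L
y(m, n) = 0 (y(m, n) = 0*n = 0)
a = 90 (a = 3*((6*1)*5) = 3*(6*5) = 3*30 = 90)
s = 9 (s = (0 + 3)**2 = 3**2 = 9)
(a*(-67))*s = (90*(-67))*9 = -6030*9 = -54270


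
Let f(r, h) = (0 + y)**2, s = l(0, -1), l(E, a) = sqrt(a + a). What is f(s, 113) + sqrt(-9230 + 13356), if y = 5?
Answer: 25 + sqrt(4126) ≈ 89.234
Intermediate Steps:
l(E, a) = sqrt(2)*sqrt(a) (l(E, a) = sqrt(2*a) = sqrt(2)*sqrt(a))
s = I*sqrt(2) (s = sqrt(2)*sqrt(-1) = sqrt(2)*I = I*sqrt(2) ≈ 1.4142*I)
f(r, h) = 25 (f(r, h) = (0 + 5)**2 = 5**2 = 25)
f(s, 113) + sqrt(-9230 + 13356) = 25 + sqrt(-9230 + 13356) = 25 + sqrt(4126)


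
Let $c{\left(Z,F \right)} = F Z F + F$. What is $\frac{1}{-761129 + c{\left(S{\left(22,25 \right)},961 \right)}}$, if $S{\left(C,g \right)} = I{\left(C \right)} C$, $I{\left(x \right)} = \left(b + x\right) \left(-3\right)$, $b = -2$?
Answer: $- \frac{1}{1219807888} \approx -8.198 \cdot 10^{-10}$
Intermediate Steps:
$I{\left(x \right)} = 6 - 3 x$ ($I{\left(x \right)} = \left(-2 + x\right) \left(-3\right) = 6 - 3 x$)
$S{\left(C,g \right)} = C \left(6 - 3 C\right)$ ($S{\left(C,g \right)} = \left(6 - 3 C\right) C = C \left(6 - 3 C\right)$)
$c{\left(Z,F \right)} = F + Z F^{2}$ ($c{\left(Z,F \right)} = Z F^{2} + F = F + Z F^{2}$)
$\frac{1}{-761129 + c{\left(S{\left(22,25 \right)},961 \right)}} = \frac{1}{-761129 + 961 \left(1 + 961 \cdot 3 \cdot 22 \left(2 - 22\right)\right)} = \frac{1}{-761129 + 961 \left(1 + 961 \cdot 3 \cdot 22 \left(-20\right)\right)} = \frac{1}{-761129 + 961 \left(1 + 961 \left(-1320\right)\right)} = \frac{1}{-761129 + 961 \left(1 - 1268520\right)} = \frac{1}{-761129 + 961 \left(-1268519\right)} = \frac{1}{-761129 - 1219046759} = \frac{1}{-1219807888} = - \frac{1}{1219807888}$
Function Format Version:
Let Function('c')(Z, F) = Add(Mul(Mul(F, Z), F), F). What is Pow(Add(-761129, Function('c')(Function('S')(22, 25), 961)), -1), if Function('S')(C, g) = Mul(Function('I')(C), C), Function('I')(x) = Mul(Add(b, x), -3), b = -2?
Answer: Rational(-1, 1219807888) ≈ -8.1980e-10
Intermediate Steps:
Function('I')(x) = Add(6, Mul(-3, x)) (Function('I')(x) = Mul(Add(-2, x), -3) = Add(6, Mul(-3, x)))
Function('S')(C, g) = Mul(C, Add(6, Mul(-3, C))) (Function('S')(C, g) = Mul(Add(6, Mul(-3, C)), C) = Mul(C, Add(6, Mul(-3, C))))
Function('c')(Z, F) = Add(F, Mul(Z, Pow(F, 2))) (Function('c')(Z, F) = Add(Mul(Z, Pow(F, 2)), F) = Add(F, Mul(Z, Pow(F, 2))))
Pow(Add(-761129, Function('c')(Function('S')(22, 25), 961)), -1) = Pow(Add(-761129, Mul(961, Add(1, Mul(961, Mul(3, 22, Add(2, Mul(-1, 22))))))), -1) = Pow(Add(-761129, Mul(961, Add(1, Mul(961, Mul(3, 22, Add(2, -22)))))), -1) = Pow(Add(-761129, Mul(961, Add(1, Mul(961, Mul(3, 22, -20))))), -1) = Pow(Add(-761129, Mul(961, Add(1, Mul(961, -1320)))), -1) = Pow(Add(-761129, Mul(961, Add(1, -1268520))), -1) = Pow(Add(-761129, Mul(961, -1268519)), -1) = Pow(Add(-761129, -1219046759), -1) = Pow(-1219807888, -1) = Rational(-1, 1219807888)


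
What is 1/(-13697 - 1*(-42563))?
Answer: 1/28866 ≈ 3.4643e-5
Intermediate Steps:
1/(-13697 - 1*(-42563)) = 1/(-13697 + 42563) = 1/28866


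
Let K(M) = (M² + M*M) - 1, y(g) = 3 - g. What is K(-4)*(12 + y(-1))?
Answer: 496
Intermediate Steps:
K(M) = -1 + 2*M² (K(M) = (M² + M²) - 1 = 2*M² - 1 = -1 + 2*M²)
K(-4)*(12 + y(-1)) = (-1 + 2*(-4)²)*(12 + (3 - 1*(-1))) = (-1 + 2*16)*(12 + (3 + 1)) = (-1 + 32)*(12 + 4) = 31*16 = 496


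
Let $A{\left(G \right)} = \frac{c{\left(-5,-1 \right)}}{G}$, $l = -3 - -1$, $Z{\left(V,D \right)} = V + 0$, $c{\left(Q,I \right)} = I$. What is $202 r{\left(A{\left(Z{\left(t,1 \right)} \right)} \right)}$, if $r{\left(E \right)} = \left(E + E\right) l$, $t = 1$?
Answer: $808$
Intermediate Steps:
$Z{\left(V,D \right)} = V$
$l = -2$ ($l = -3 + 1 = -2$)
$A{\left(G \right)} = - \frac{1}{G}$
$r{\left(E \right)} = - 4 E$ ($r{\left(E \right)} = \left(E + E\right) \left(-2\right) = 2 E \left(-2\right) = - 4 E$)
$202 r{\left(A{\left(Z{\left(t,1 \right)} \right)} \right)} = 202 \left(- 4 \left(- 1^{-1}\right)\right) = 202 \left(- 4 \left(\left(-1\right) 1\right)\right) = 202 \left(\left(-4\right) \left(-1\right)\right) = 202 \cdot 4 = 808$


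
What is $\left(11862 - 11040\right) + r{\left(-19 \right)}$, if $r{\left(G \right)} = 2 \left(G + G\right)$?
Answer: $746$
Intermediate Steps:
$r{\left(G \right)} = 4 G$ ($r{\left(G \right)} = 2 \cdot 2 G = 4 G$)
$\left(11862 - 11040\right) + r{\left(-19 \right)} = \left(11862 - 11040\right) + 4 \left(-19\right) = \left(11862 - 11040\right) - 76 = 822 - 76 = 746$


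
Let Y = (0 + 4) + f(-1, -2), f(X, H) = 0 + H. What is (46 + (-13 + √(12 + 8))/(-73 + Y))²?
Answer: 10751861/5041 - 13116*√5/5041 ≈ 2127.1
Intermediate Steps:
f(X, H) = H
Y = 2 (Y = (0 + 4) - 2 = 4 - 2 = 2)
(46 + (-13 + √(12 + 8))/(-73 + Y))² = (46 + (-13 + √(12 + 8))/(-73 + 2))² = (46 + (-13 + √20)/(-71))² = (46 + (-13 + 2*√5)*(-1/71))² = (46 + (13/71 - 2*√5/71))² = (3279/71 - 2*√5/71)²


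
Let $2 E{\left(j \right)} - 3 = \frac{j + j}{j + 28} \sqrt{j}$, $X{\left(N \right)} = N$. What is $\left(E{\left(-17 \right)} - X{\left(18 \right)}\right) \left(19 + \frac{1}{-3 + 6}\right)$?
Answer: $-319 - \frac{986 i \sqrt{17}}{33} \approx -319.0 - 123.19 i$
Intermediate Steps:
$E{\left(j \right)} = \frac{3}{2} + \frac{j^{\frac{3}{2}}}{28 + j}$ ($E{\left(j \right)} = \frac{3}{2} + \frac{\frac{j + j}{j + 28} \sqrt{j}}{2} = \frac{3}{2} + \frac{\frac{2 j}{28 + j} \sqrt{j}}{2} = \frac{3}{2} + \frac{2 j^{\frac{3}{2}} \frac{1}{28 + j}}{2} = \frac{3}{2} + \frac{j^{\frac{3}{2}}}{28 + j}$)
$\left(E{\left(-17 \right)} - X{\left(18 \right)}\right) \left(19 + \frac{1}{-3 + 6}\right) = \left(\frac{42 + \left(-17\right)^{\frac{3}{2}} + \frac{3}{2} \left(-17\right)}{28 - 17} - 18\right) \left(19 + \frac{1}{-3 + 6}\right) = \left(\frac{42 - 17 i \sqrt{17} - \frac{51}{2}}{11} - 18\right) \left(19 + \frac{1}{3}\right) = \left(\frac{\frac{33}{2} - 17 i \sqrt{17}}{11} - 18\right) \left(19 + \frac{1}{3}\right) = \left(\left(\frac{3}{2} - \frac{17 i \sqrt{17}}{11}\right) - 18\right) \frac{58}{3} = \left(- \frac{33}{2} - \frac{17 i \sqrt{17}}{11}\right) \frac{58}{3} = -319 - \frac{986 i \sqrt{17}}{33}$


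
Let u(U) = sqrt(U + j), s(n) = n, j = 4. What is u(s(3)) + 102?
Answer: 102 + sqrt(7) ≈ 104.65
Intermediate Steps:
u(U) = sqrt(4 + U) (u(U) = sqrt(U + 4) = sqrt(4 + U))
u(s(3)) + 102 = sqrt(4 + 3) + 102 = sqrt(7) + 102 = 102 + sqrt(7)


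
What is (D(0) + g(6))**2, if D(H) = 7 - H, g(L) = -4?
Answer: 9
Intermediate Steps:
(D(0) + g(6))**2 = ((7 - 1*0) - 4)**2 = ((7 + 0) - 4)**2 = (7 - 4)**2 = 3**2 = 9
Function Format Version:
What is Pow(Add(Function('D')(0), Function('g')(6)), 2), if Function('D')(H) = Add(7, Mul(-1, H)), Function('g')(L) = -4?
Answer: 9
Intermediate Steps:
Pow(Add(Function('D')(0), Function('g')(6)), 2) = Pow(Add(Add(7, Mul(-1, 0)), -4), 2) = Pow(Add(Add(7, 0), -4), 2) = Pow(Add(7, -4), 2) = Pow(3, 2) = 9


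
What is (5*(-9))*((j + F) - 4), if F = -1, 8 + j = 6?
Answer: 315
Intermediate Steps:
j = -2 (j = -8 + 6 = -2)
(5*(-9))*((j + F) - 4) = (5*(-9))*((-2 - 1) - 4) = -45*(-3 - 4) = -45*(-7) = 315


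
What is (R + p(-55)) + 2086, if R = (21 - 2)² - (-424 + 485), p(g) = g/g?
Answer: 2387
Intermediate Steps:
p(g) = 1
R = 300 (R = 19² - 1*61 = 361 - 61 = 300)
(R + p(-55)) + 2086 = (300 + 1) + 2086 = 301 + 2086 = 2387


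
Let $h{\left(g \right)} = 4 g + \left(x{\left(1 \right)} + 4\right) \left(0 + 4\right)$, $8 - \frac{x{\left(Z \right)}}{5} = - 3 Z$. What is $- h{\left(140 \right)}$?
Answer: $-796$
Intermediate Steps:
$x{\left(Z \right)} = 40 + 15 Z$ ($x{\left(Z \right)} = 40 - 5 \left(- 3 Z\right) = 40 + 15 Z$)
$h{\left(g \right)} = 236 + 4 g$ ($h{\left(g \right)} = 4 g + \left(\left(40 + 15 \cdot 1\right) + 4\right) \left(0 + 4\right) = 4 g + \left(\left(40 + 15\right) + 4\right) 4 = 4 g + \left(55 + 4\right) 4 = 4 g + 59 \cdot 4 = 4 g + 236 = 236 + 4 g$)
$- h{\left(140 \right)} = - (236 + 4 \cdot 140) = - (236 + 560) = \left(-1\right) 796 = -796$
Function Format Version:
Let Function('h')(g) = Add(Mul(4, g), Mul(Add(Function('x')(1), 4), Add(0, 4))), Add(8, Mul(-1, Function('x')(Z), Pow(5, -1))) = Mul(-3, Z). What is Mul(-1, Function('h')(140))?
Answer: -796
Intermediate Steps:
Function('x')(Z) = Add(40, Mul(15, Z)) (Function('x')(Z) = Add(40, Mul(-5, Mul(-3, Z))) = Add(40, Mul(15, Z)))
Function('h')(g) = Add(236, Mul(4, g)) (Function('h')(g) = Add(Mul(4, g), Mul(Add(Add(40, Mul(15, 1)), 4), Add(0, 4))) = Add(Mul(4, g), Mul(Add(Add(40, 15), 4), 4)) = Add(Mul(4, g), Mul(Add(55, 4), 4)) = Add(Mul(4, g), Mul(59, 4)) = Add(Mul(4, g), 236) = Add(236, Mul(4, g)))
Mul(-1, Function('h')(140)) = Mul(-1, Add(236, Mul(4, 140))) = Mul(-1, Add(236, 560)) = Mul(-1, 796) = -796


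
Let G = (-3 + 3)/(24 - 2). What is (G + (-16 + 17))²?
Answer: 1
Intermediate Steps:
G = 0 (G = 0/22 = 0*(1/22) = 0)
(G + (-16 + 17))² = (0 + (-16 + 17))² = (0 + 1)² = 1² = 1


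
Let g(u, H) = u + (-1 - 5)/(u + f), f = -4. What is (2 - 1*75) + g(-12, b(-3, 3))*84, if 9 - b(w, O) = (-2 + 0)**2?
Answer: -2099/2 ≈ -1049.5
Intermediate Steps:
b(w, O) = 5 (b(w, O) = 9 - (-2 + 0)**2 = 9 - 1*(-2)**2 = 9 - 1*4 = 9 - 4 = 5)
g(u, H) = u - 6/(-4 + u) (g(u, H) = u + (-1 - 5)/(u - 4) = u - 6/(-4 + u))
(2 - 1*75) + g(-12, b(-3, 3))*84 = (2 - 1*75) + ((-6 + (-12)**2 - 4*(-12))/(-4 - 12))*84 = (2 - 75) + ((-6 + 144 + 48)/(-16))*84 = -73 - 1/16*186*84 = -73 - 93/8*84 = -73 - 1953/2 = -2099/2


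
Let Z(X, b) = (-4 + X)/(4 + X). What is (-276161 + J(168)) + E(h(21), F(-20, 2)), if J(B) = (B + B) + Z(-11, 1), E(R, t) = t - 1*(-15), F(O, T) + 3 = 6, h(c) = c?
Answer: -1930634/7 ≈ -2.7581e+5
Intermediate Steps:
Z(X, b) = (-4 + X)/(4 + X)
F(O, T) = 3 (F(O, T) = -3 + 6 = 3)
E(R, t) = 15 + t (E(R, t) = t + 15 = 15 + t)
J(B) = 15/7 + 2*B (J(B) = (B + B) + (-4 - 11)/(4 - 11) = 2*B - 15/(-7) = 2*B - 1/7*(-15) = 2*B + 15/7 = 15/7 + 2*B)
(-276161 + J(168)) + E(h(21), F(-20, 2)) = (-276161 + (15/7 + 2*168)) + (15 + 3) = (-276161 + (15/7 + 336)) + 18 = (-276161 + 2367/7) + 18 = -1930760/7 + 18 = -1930634/7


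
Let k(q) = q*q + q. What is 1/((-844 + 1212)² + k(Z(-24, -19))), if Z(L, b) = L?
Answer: 1/135976 ≈ 7.3542e-6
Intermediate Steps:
k(q) = q + q² (k(q) = q² + q = q + q²)
1/((-844 + 1212)² + k(Z(-24, -19))) = 1/((-844 + 1212)² - 24*(1 - 24)) = 1/(368² - 24*(-23)) = 1/(135424 + 552) = 1/135976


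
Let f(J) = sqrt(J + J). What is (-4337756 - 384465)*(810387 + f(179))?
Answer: -3826826509527 - 4722221*sqrt(358) ≈ -3.8269e+12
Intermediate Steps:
f(J) = sqrt(2)*sqrt(J) (f(J) = sqrt(2*J) = sqrt(2)*sqrt(J))
(-4337756 - 384465)*(810387 + f(179)) = (-4337756 - 384465)*(810387 + sqrt(2)*sqrt(179)) = -4722221*(810387 + sqrt(358)) = -3826826509527 - 4722221*sqrt(358)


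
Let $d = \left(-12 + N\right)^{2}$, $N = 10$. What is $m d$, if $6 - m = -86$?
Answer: $368$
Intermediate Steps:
$m = 92$ ($m = 6 - -86 = 6 + 86 = 92$)
$d = 4$ ($d = \left(-12 + 10\right)^{2} = \left(-2\right)^{2} = 4$)
$m d = 92 \cdot 4 = 368$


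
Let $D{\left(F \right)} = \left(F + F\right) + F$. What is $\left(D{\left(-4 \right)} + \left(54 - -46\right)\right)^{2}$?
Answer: $7744$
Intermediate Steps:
$D{\left(F \right)} = 3 F$ ($D{\left(F \right)} = 2 F + F = 3 F$)
$\left(D{\left(-4 \right)} + \left(54 - -46\right)\right)^{2} = \left(3 \left(-4\right) + \left(54 - -46\right)\right)^{2} = \left(-12 + \left(54 + 46\right)\right)^{2} = \left(-12 + 100\right)^{2} = 88^{2} = 7744$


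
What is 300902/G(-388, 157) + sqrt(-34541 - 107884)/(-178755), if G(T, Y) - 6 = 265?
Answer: 300902/271 - I*sqrt(633)/11917 ≈ 1110.3 - 0.0021112*I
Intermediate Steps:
G(T, Y) = 271 (G(T, Y) = 6 + 265 = 271)
300902/G(-388, 157) + sqrt(-34541 - 107884)/(-178755) = 300902/271 + sqrt(-34541 - 107884)/(-178755) = 300902*(1/271) + sqrt(-142425)*(-1/178755) = 300902/271 + (15*I*sqrt(633))*(-1/178755) = 300902/271 - I*sqrt(633)/11917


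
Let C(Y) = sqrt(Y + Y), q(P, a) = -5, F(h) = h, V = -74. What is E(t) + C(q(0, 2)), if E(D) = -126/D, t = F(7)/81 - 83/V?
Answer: -755244/7241 + I*sqrt(10) ≈ -104.3 + 3.1623*I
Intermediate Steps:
t = 7241/5994 (t = 7/81 - 83/(-74) = 7*(1/81) - 83*(-1/74) = 7/81 + 83/74 = 7241/5994 ≈ 1.2080)
C(Y) = sqrt(2)*sqrt(Y) (C(Y) = sqrt(2*Y) = sqrt(2)*sqrt(Y))
E(t) + C(q(0, 2)) = -126/7241/5994 + sqrt(2)*sqrt(-5) = -126*5994/7241 + sqrt(2)*(I*sqrt(5)) = -755244/7241 + I*sqrt(10)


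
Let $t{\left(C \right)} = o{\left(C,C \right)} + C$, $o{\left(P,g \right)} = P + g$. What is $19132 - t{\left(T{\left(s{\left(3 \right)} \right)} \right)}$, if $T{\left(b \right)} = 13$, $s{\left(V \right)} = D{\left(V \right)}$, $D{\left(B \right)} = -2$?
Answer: $19093$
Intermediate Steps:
$s{\left(V \right)} = -2$
$t{\left(C \right)} = 3 C$ ($t{\left(C \right)} = \left(C + C\right) + C = 2 C + C = 3 C$)
$19132 - t{\left(T{\left(s{\left(3 \right)} \right)} \right)} = 19132 - 3 \cdot 13 = 19132 - 39 = 19093$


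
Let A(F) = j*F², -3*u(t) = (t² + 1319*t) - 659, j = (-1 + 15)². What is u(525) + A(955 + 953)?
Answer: 2139625391/3 ≈ 7.1321e+8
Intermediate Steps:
j = 196 (j = 14² = 196)
u(t) = 659/3 - 1319*t/3 - t²/3 (u(t) = -((t² + 1319*t) - 659)/3 = -(-659 + t² + 1319*t)/3 = 659/3 - 1319*t/3 - t²/3)
A(F) = 196*F²
u(525) + A(955 + 953) = (659/3 - 1319/3*525 - ⅓*525²) + 196*(955 + 953)² = (659/3 - 230825 - ⅓*275625) + 196*1908² = (659/3 - 230825 - 91875) + 196*3640464 = -967441/3 + 713530944 = 2139625391/3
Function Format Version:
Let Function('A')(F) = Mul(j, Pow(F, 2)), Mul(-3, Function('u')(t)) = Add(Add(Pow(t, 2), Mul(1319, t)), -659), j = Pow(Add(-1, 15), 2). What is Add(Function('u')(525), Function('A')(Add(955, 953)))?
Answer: Rational(2139625391, 3) ≈ 7.1321e+8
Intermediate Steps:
j = 196 (j = Pow(14, 2) = 196)
Function('u')(t) = Add(Rational(659, 3), Mul(Rational(-1319, 3), t), Mul(Rational(-1, 3), Pow(t, 2))) (Function('u')(t) = Mul(Rational(-1, 3), Add(Add(Pow(t, 2), Mul(1319, t)), -659)) = Mul(Rational(-1, 3), Add(-659, Pow(t, 2), Mul(1319, t))) = Add(Rational(659, 3), Mul(Rational(-1319, 3), t), Mul(Rational(-1, 3), Pow(t, 2))))
Function('A')(F) = Mul(196, Pow(F, 2))
Add(Function('u')(525), Function('A')(Add(955, 953))) = Add(Add(Rational(659, 3), Mul(Rational(-1319, 3), 525), Mul(Rational(-1, 3), Pow(525, 2))), Mul(196, Pow(Add(955, 953), 2))) = Add(Add(Rational(659, 3), -230825, Mul(Rational(-1, 3), 275625)), Mul(196, Pow(1908, 2))) = Add(Add(Rational(659, 3), -230825, -91875), Mul(196, 3640464)) = Add(Rational(-967441, 3), 713530944) = Rational(2139625391, 3)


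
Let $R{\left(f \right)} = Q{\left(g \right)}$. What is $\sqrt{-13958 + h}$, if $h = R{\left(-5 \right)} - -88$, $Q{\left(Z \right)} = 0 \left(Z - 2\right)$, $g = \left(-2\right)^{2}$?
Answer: $i \sqrt{13870} \approx 117.77 i$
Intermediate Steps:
$g = 4$
$Q{\left(Z \right)} = 0$ ($Q{\left(Z \right)} = 0 \left(-2 + Z\right) = 0$)
$R{\left(f \right)} = 0$
$h = 88$ ($h = 0 - -88 = 0 + 88 = 88$)
$\sqrt{-13958 + h} = \sqrt{-13958 + 88} = \sqrt{-13870} = i \sqrt{13870}$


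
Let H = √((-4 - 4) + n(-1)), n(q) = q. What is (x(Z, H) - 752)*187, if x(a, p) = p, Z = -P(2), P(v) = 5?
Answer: -140624 + 561*I ≈ -1.4062e+5 + 561.0*I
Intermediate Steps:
H = 3*I (H = √((-4 - 4) - 1) = √(-8 - 1) = √(-9) = 3*I ≈ 3.0*I)
Z = -5 (Z = -1*5 = -5)
(x(Z, H) - 752)*187 = (3*I - 752)*187 = (-752 + 3*I)*187 = -140624 + 561*I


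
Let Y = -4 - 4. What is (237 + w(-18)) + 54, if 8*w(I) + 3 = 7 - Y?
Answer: 585/2 ≈ 292.50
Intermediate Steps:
Y = -8
w(I) = 3/2 (w(I) = -3/8 + (7 - 1*(-8))/8 = -3/8 + (7 + 8)/8 = -3/8 + (1/8)*15 = -3/8 + 15/8 = 3/2)
(237 + w(-18)) + 54 = (237 + 3/2) + 54 = 477/2 + 54 = 585/2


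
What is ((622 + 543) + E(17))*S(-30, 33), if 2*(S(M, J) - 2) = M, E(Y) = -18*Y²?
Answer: 52481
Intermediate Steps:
S(M, J) = 2 + M/2
((622 + 543) + E(17))*S(-30, 33) = ((622 + 543) - 18*17²)*(2 + (½)*(-30)) = (1165 - 18*289)*(2 - 15) = (1165 - 5202)*(-13) = -4037*(-13) = 52481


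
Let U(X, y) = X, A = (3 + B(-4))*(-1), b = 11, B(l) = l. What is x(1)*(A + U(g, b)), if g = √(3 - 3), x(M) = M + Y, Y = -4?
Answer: -3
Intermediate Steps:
x(M) = -4 + M (x(M) = M - 4 = -4 + M)
A = 1 (A = (3 - 4)*(-1) = -1*(-1) = 1)
g = 0 (g = √0 = 0)
x(1)*(A + U(g, b)) = (-4 + 1)*(1 + 0) = -3*1 = -3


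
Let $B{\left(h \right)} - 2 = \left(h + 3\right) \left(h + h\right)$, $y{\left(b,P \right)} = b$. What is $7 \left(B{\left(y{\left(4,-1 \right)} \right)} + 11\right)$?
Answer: $483$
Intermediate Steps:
$B{\left(h \right)} = 2 + 2 h \left(3 + h\right)$ ($B{\left(h \right)} = 2 + \left(h + 3\right) \left(h + h\right) = 2 + \left(3 + h\right) 2 h = 2 + 2 h \left(3 + h\right)$)
$7 \left(B{\left(y{\left(4,-1 \right)} \right)} + 11\right) = 7 \left(\left(2 + 2 \cdot 4^{2} + 6 \cdot 4\right) + 11\right) = 7 \left(\left(2 + 2 \cdot 16 + 24\right) + 11\right) = 7 \left(\left(2 + 32 + 24\right) + 11\right) = 7 \left(58 + 11\right) = 7 \cdot 69 = 483$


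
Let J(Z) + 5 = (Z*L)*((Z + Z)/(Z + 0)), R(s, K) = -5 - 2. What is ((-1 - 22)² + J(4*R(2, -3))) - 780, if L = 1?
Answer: -312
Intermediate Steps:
R(s, K) = -7
J(Z) = -5 + 2*Z (J(Z) = -5 + (Z*1)*((Z + Z)/(Z + 0)) = -5 + Z*((2*Z)/Z) = -5 + Z*2 = -5 + 2*Z)
((-1 - 22)² + J(4*R(2, -3))) - 780 = ((-1 - 22)² + (-5 + 2*(4*(-7)))) - 780 = ((-23)² + (-5 + 2*(-28))) - 780 = (529 + (-5 - 56)) - 780 = (529 - 61) - 780 = 468 - 780 = -312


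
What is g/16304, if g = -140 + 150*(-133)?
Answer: -10045/8152 ≈ -1.2322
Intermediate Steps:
g = -20090 (g = -140 - 19950 = -20090)
g/16304 = -20090/16304 = -20090*1/16304 = -10045/8152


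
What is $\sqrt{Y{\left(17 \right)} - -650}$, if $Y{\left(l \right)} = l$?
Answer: $\sqrt{667} \approx 25.826$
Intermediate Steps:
$\sqrt{Y{\left(17 \right)} - -650} = \sqrt{17 - -650} = \sqrt{17 + 650} = \sqrt{667}$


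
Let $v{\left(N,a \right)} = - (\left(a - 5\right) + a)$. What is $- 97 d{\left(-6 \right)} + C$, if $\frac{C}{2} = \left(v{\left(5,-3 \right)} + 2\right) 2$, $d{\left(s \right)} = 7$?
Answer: $-627$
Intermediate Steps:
$v{\left(N,a \right)} = 5 - 2 a$ ($v{\left(N,a \right)} = - (\left(-5 + a\right) + a) = - (-5 + 2 a) = 5 - 2 a$)
$C = 52$ ($C = 2 \left(\left(5 - -6\right) + 2\right) 2 = 2 \left(\left(5 + 6\right) + 2\right) 2 = 2 \left(11 + 2\right) 2 = 2 \cdot 13 \cdot 2 = 2 \cdot 26 = 52$)
$- 97 d{\left(-6 \right)} + C = \left(-97\right) 7 + 52 = -679 + 52 = -627$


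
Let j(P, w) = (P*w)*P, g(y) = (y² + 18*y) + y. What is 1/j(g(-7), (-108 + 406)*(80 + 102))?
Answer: 1/382689216 ≈ 2.6131e-9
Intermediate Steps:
g(y) = y² + 19*y
j(P, w) = w*P²
1/j(g(-7), (-108 + 406)*(80 + 102)) = 1/(((-108 + 406)*(80 + 102))*(-7*(19 - 7))²) = 1/((298*182)*(-7*12)²) = 1/(54236*(-84)²) = 1/(54236*7056) = 1/382689216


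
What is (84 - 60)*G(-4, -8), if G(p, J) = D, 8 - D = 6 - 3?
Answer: 120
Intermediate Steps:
D = 5 (D = 8 - (6 - 3) = 8 - 1*3 = 8 - 3 = 5)
G(p, J) = 5
(84 - 60)*G(-4, -8) = (84 - 60)*5 = 24*5 = 120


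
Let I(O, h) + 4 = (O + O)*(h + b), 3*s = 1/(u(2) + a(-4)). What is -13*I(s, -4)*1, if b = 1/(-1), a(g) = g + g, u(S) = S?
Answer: 403/9 ≈ 44.778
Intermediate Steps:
a(g) = 2*g
b = -1
s = -1/18 (s = 1/(3*(2 + 2*(-4))) = 1/(3*(2 - 8)) = (⅓)/(-6) = (⅓)*(-⅙) = -1/18 ≈ -0.055556)
I(O, h) = -4 + 2*O*(-1 + h) (I(O, h) = -4 + (O + O)*(h - 1) = -4 + (2*O)*(-1 + h) = -4 + 2*O*(-1 + h))
-13*I(s, -4)*1 = -13*(-4 - 2*(-1/18) + 2*(-1/18)*(-4))*1 = -13*(-4 + ⅑ + 4/9)*1 = -13*(-31/9)*1 = (403/9)*1 = 403/9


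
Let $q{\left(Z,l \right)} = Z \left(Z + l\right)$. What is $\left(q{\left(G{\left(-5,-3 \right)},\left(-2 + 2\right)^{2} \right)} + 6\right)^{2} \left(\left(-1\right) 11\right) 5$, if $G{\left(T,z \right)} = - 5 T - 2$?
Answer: $-15742375$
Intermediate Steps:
$G{\left(T,z \right)} = -2 - 5 T$
$\left(q{\left(G{\left(-5,-3 \right)},\left(-2 + 2\right)^{2} \right)} + 6\right)^{2} \left(\left(-1\right) 11\right) 5 = \left(\left(-2 - -25\right) \left(\left(-2 - -25\right) + \left(-2 + 2\right)^{2}\right) + 6\right)^{2} \left(\left(-1\right) 11\right) 5 = \left(\left(-2 + 25\right) \left(\left(-2 + 25\right) + 0^{2}\right) + 6\right)^{2} \left(-11\right) 5 = \left(23 \left(23 + 0\right) + 6\right)^{2} \left(-11\right) 5 = \left(23 \cdot 23 + 6\right)^{2} \left(-11\right) 5 = \left(529 + 6\right)^{2} \left(-11\right) 5 = 535^{2} \left(-11\right) 5 = 286225 \left(-11\right) 5 = \left(-3148475\right) 5 = -15742375$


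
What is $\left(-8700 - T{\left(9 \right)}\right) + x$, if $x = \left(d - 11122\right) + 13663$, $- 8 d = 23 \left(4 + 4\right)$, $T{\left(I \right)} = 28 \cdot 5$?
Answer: $-6322$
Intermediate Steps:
$T{\left(I \right)} = 140$
$d = -23$ ($d = - \frac{23 \left(4 + 4\right)}{8} = - \frac{23 \cdot 8}{8} = \left(- \frac{1}{8}\right) 184 = -23$)
$x = 2518$ ($x = \left(-23 - 11122\right) + 13663 = -11145 + 13663 = 2518$)
$\left(-8700 - T{\left(9 \right)}\right) + x = \left(-8700 - 140\right) + 2518 = -8840 + 2518 = -6322$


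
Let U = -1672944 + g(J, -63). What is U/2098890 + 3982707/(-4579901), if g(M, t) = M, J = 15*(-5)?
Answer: -1780169476261/1068078712210 ≈ -1.6667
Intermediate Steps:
J = -75
U = -1673019 (U = -1672944 - 75 = -1673019)
U/2098890 + 3982707/(-4579901) = -1673019/2098890 + 3982707/(-4579901) = -1673019*1/2098890 + 3982707*(-1/4579901) = -185891/233210 - 3982707/4579901 = -1780169476261/1068078712210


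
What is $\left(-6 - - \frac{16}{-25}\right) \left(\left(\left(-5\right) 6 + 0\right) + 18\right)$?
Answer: $\frac{1992}{25} \approx 79.68$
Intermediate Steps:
$\left(-6 - - \frac{16}{-25}\right) \left(\left(\left(-5\right) 6 + 0\right) + 18\right) = \left(-6 - \left(-16\right) \left(- \frac{1}{25}\right)\right) \left(\left(-30 + 0\right) + 18\right) = \left(-6 - \frac{16}{25}\right) \left(-30 + 18\right) = \left(-6 - \frac{16}{25}\right) \left(-12\right) = \left(- \frac{166}{25}\right) \left(-12\right) = \frac{1992}{25}$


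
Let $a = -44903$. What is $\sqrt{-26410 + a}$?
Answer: $i \sqrt{71313} \approx 267.04 i$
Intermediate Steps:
$\sqrt{-26410 + a} = \sqrt{-26410 - 44903} = \sqrt{-71313} = i \sqrt{71313}$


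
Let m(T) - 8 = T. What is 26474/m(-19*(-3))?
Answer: 26474/65 ≈ 407.29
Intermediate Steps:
m(T) = 8 + T
26474/m(-19*(-3)) = 26474/(8 - 19*(-3)) = 26474/(8 + 57) = 26474/65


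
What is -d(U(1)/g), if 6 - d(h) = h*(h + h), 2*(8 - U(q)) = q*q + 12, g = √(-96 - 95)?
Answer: -2301/382 ≈ -6.0236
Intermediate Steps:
g = I*√191 (g = √(-191) = I*√191 ≈ 13.82*I)
U(q) = 2 - q²/2 (U(q) = 8 - (q*q + 12)/2 = 8 - (q² + 12)/2 = 8 - (12 + q²)/2 = 8 + (-6 - q²/2) = 2 - q²/2)
d(h) = 6 - 2*h² (d(h) = 6 - h*(h + h) = 6 - h*2*h = 6 - 2*h²)
-d(U(1)/g) = -(6 - 2*(-(2 - ½*1²)²/191)) = -(6 - 2*(-(2 - ½*1)²/191)) = -(6 - 2*(-(2 - ½)²/191)) = -(6 - 2*(3*(-I*√191/191)/2)²) = -(6 - 2*(-3*I*√191/382)²) = -(6 - 2*(-9/764)) = -(6 + 9/382) = -1*2301/382 = -2301/382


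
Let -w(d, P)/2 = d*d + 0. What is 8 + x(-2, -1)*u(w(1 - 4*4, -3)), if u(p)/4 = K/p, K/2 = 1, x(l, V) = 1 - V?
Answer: 1792/225 ≈ 7.9644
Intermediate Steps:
K = 2 (K = 2*1 = 2)
w(d, P) = -2*d**2 (w(d, P) = -2*(d*d + 0) = -2*(d**2 + 0) = -2*d**2)
u(p) = 8/p (u(p) = 4*(2/p) = 8/p)
8 + x(-2, -1)*u(w(1 - 4*4, -3)) = 8 + (1 - 1*(-1))*(8/((-2*(1 - 4*4)**2))) = 8 + (1 + 1)*(8/((-2*(1 - 16)**2))) = 8 + 2*(8/((-2*(-15)**2))) = 8 + 2*(8/((-2*225))) = 8 + 2*(8/(-450)) = 8 + 2*(8*(-1/450)) = 8 + 2*(-4/225) = 8 - 8/225 = 1792/225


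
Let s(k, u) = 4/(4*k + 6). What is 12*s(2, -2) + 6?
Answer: 66/7 ≈ 9.4286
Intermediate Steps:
s(k, u) = 4/(6 + 4*k)
12*s(2, -2) + 6 = 12*(2/(3 + 2*2)) + 6 = 12*(2/(3 + 4)) + 6 = 12*(2/7) + 6 = 24/7 + 6 = 66/7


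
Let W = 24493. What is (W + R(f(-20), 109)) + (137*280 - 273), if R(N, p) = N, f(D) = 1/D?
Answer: 1251599/20 ≈ 62580.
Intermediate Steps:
(W + R(f(-20), 109)) + (137*280 - 273) = (24493 + 1/(-20)) + (137*280 - 273) = (24493 - 1/20) + (38360 - 273) = 489859/20 + 38087 = 1251599/20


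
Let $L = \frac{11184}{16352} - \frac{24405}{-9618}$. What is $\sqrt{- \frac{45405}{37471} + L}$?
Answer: $\frac{\sqrt{788545515525928678}}{626402707} \approx 1.4176$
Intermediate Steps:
$L = \frac{376963}{117019}$ ($L = 11184 \cdot \frac{1}{16352} - - \frac{8135}{3206} = \frac{699}{1022} + \frac{8135}{3206} = \frac{376963}{117019} \approx 3.2214$)
$\sqrt{- \frac{45405}{37471} + L} = \sqrt{- \frac{45405}{37471} + \frac{376963}{117019}} = \sqrt{\frac{1258847554}{626402707}} = \frac{\sqrt{788545515525928678}}{626402707}$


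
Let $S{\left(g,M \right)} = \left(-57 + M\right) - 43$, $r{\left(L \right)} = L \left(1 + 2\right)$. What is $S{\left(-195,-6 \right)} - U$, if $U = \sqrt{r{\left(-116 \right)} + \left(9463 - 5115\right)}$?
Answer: $-106 - 20 \sqrt{10} \approx -169.25$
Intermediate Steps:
$r{\left(L \right)} = 3 L$ ($r{\left(L \right)} = L 3 = 3 L$)
$S{\left(g,M \right)} = -100 + M$
$U = 20 \sqrt{10}$ ($U = \sqrt{3 \left(-116\right) + \left(9463 - 5115\right)} = \sqrt{-348 + 4348} = \sqrt{4000} = 20 \sqrt{10} \approx 63.246$)
$S{\left(-195,-6 \right)} - U = \left(-100 - 6\right) - 20 \sqrt{10} = -106 - 20 \sqrt{10}$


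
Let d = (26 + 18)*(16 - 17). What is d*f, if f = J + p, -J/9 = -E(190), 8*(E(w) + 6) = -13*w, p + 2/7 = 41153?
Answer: -11802549/7 ≈ -1.6861e+6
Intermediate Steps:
p = 288069/7 (p = -2/7 + 41153 = 288069/7 ≈ 41153.)
E(w) = -6 - 13*w/8 (E(w) = -6 + (-13*w)/8 = -6 - 13*w/8)
J = -11331/4 (J = -(-9)*(-6 - 13/8*190) = -(-9)*(-6 - 1235/4) = -(-9)*(-1259)/4 = -9*1259/4 = -11331/4 ≈ -2832.8)
d = -44 (d = 44*(-1) = -44)
f = 1072959/28 (f = -11331/4 + 288069/7 = 1072959/28 ≈ 38320.)
d*f = -44*1072959/28 = -11802549/7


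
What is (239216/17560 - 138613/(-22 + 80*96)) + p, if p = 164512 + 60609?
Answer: 3784053410491/16809310 ≈ 2.2512e+5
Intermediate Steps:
p = 225121
(239216/17560 - 138613/(-22 + 80*96)) + p = (239216/17560 - 138613/(-22 + 80*96)) + 225121 = (239216*(1/17560) - 138613/(-22 + 7680)) + 225121 = (29902/2195 - 138613/7658) + 225121 = -75266019/16809310 + 225121 = 3784053410491/16809310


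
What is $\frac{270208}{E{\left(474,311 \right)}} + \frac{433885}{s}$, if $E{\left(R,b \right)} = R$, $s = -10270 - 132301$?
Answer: $\frac{19159081639}{33789327} \approx 567.02$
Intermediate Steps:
$s = -142571$ ($s = -10270 - 132301 = -142571$)
$\frac{270208}{E{\left(474,311 \right)}} + \frac{433885}{s} = \frac{270208}{474} + \frac{433885}{-142571} = 270208 \cdot \frac{1}{474} + 433885 \left(- \frac{1}{142571}\right) = \frac{135104}{237} - \frac{433885}{142571} = \frac{19159081639}{33789327}$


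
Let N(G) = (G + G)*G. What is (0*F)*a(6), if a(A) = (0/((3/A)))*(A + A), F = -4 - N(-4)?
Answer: 0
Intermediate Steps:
N(G) = 2*G² (N(G) = (2*G)*G = 2*G²)
F = -36 (F = -4 - 2*(-4)² = -4 - 2*16 = -4 - 1*32 = -4 - 32 = -36)
a(A) = 0 (a(A) = (0*(A/3))*(2*A) = 0*(2*A) = 0)
(0*F)*a(6) = (0*(-36))*0 = 0*0 = 0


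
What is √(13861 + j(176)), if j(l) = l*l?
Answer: √44837 ≈ 211.75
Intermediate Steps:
j(l) = l²
√(13861 + j(176)) = √(13861 + 176²) = √(13861 + 30976) = √44837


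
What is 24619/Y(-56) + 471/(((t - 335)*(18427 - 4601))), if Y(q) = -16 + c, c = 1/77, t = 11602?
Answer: -295301722020545/191762154202 ≈ -1539.9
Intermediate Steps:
c = 1/77 ≈ 0.012987
Y(q) = -1231/77 (Y(q) = -16 + 1/77 = -1231/77)
24619/Y(-56) + 471/(((t - 335)*(18427 - 4601))) = 24619/(-1231/77) + 471/(((11602 - 335)*(18427 - 4601))) = 24619*(-77/1231) + 471/((11267*13826)) = -1895663/1231 + 471/155777542 = -295301722020545/191762154202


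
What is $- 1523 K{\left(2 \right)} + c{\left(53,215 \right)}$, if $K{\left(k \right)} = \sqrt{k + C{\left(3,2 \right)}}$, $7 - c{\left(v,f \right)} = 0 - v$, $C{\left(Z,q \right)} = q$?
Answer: $-2986$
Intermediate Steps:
$c{\left(v,f \right)} = 7 + v$ ($c{\left(v,f \right)} = 7 - \left(0 - v\right) = 7 - - v = 7 + v$)
$K{\left(k \right)} = \sqrt{2 + k}$ ($K{\left(k \right)} = \sqrt{k + 2} = \sqrt{2 + k}$)
$- 1523 K{\left(2 \right)} + c{\left(53,215 \right)} = - 1523 \sqrt{2 + 2} + \left(7 + 53\right) = - 1523 \sqrt{4} + 60 = \left(-1523\right) 2 + 60 = -3046 + 60 = -2986$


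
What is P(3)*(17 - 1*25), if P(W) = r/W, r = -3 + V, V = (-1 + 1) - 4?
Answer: 56/3 ≈ 18.667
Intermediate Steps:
V = -4 (V = 0 - 4 = -4)
r = -7 (r = -3 - 4 = -7)
P(W) = -7/W
P(3)*(17 - 1*25) = (-7/3)*(17 - 1*25) = (-7*⅓)*(17 - 25) = -7/3*(-8) = 56/3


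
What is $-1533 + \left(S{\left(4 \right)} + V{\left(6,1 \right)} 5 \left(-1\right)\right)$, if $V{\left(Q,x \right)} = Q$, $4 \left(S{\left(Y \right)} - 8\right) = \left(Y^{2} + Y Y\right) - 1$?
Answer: $- \frac{6189}{4} \approx -1547.3$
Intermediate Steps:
$S{\left(Y \right)} = \frac{31}{4} + \frac{Y^{2}}{2}$ ($S{\left(Y \right)} = 8 + \frac{\left(Y^{2} + Y Y\right) - 1}{4} = 8 + \frac{\left(Y^{2} + Y^{2}\right) - 1}{4} = 8 + \frac{2 Y^{2} - 1}{4} = 8 + \frac{-1 + 2 Y^{2}}{4} = 8 + \left(- \frac{1}{4} + \frac{Y^{2}}{2}\right) = \frac{31}{4} + \frac{Y^{2}}{2}$)
$-1533 + \left(S{\left(4 \right)} + V{\left(6,1 \right)} 5 \left(-1\right)\right) = -1533 + \left(\left(\frac{31}{4} + \frac{4^{2}}{2}\right) + 6 \cdot 5 \left(-1\right)\right) = -1533 + \left(\left(\frac{31}{4} + \frac{1}{2} \cdot 16\right) + 6 \left(-5\right)\right) = -1533 + \left(\left(\frac{31}{4} + 8\right) - 30\right) = -1533 + \left(\frac{63}{4} - 30\right) = -1533 - \frac{57}{4} = - \frac{6189}{4}$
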